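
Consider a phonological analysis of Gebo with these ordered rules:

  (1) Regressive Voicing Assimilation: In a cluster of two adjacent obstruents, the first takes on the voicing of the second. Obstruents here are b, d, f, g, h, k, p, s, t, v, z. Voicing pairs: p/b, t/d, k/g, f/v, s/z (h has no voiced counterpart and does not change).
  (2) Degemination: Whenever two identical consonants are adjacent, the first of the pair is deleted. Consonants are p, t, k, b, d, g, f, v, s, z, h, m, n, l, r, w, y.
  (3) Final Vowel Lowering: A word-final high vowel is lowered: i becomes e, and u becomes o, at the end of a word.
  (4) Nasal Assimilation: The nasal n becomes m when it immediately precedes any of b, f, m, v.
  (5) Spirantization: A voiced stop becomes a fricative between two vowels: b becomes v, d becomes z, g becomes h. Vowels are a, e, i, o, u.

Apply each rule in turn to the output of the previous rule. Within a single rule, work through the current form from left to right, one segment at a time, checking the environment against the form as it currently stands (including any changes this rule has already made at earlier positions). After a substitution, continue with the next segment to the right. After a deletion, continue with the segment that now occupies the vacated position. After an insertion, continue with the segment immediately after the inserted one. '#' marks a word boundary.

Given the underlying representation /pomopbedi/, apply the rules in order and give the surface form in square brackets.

[pomoveze]

(1) Regressive Voicing Assimilation: [pomopbedi] → [pomobbedi]
(2) Degemination: [pomobbedi] → [pomobedi]
(3) Final Vowel Lowering: [pomobedi] → [pomobede]
(4) Nasal Assimilation: no change — [pomobede]
(5) Spirantization: [pomobede] → [pomoveze]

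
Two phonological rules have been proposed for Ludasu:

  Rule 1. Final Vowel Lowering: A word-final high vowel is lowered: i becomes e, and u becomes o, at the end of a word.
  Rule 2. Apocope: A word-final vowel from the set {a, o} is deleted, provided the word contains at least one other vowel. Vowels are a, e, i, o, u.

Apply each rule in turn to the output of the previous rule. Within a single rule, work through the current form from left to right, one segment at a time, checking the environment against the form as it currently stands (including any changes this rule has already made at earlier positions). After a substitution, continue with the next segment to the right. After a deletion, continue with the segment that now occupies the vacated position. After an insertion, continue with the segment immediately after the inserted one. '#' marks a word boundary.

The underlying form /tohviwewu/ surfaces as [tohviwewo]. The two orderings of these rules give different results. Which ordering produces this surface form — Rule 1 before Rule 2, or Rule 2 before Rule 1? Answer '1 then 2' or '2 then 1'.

Order 1 then 2:
  1 Final Vowel Lowering: [tohviwewu] → [tohviwewo]
  2 Apocope: [tohviwewo] → [tohviwew]
  result: [tohviwew]
Order 2 then 1:
  2 Apocope: no change — [tohviwewu]
  1 Final Vowel Lowering: [tohviwewu] → [tohviwewo]
  result: [tohviwewo]

2 then 1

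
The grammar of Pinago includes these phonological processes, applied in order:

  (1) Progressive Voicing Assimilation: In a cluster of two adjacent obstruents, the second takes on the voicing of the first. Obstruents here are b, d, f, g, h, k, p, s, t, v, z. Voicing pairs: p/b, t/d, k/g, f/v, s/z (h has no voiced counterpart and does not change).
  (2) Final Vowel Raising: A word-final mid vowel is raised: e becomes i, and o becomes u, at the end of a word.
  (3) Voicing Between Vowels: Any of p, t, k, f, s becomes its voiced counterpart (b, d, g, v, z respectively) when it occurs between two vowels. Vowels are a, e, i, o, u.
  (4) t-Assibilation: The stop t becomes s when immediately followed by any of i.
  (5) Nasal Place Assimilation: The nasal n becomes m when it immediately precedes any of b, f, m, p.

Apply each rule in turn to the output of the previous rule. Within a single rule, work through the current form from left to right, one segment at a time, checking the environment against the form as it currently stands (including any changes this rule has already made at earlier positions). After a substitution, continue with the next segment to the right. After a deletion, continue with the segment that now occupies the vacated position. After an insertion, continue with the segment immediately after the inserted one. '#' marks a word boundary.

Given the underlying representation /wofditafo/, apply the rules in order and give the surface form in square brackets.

(1) Progressive Voicing Assimilation: [wofditafo] → [woftitafo]
(2) Final Vowel Raising: [woftitafo] → [woftitafu]
(3) Voicing Between Vowels: [woftitafu] → [woftidavu]
(4) t-Assibilation: [woftidavu] → [wofsidavu]
(5) Nasal Place Assimilation: no change — [wofsidavu]

[wofsidavu]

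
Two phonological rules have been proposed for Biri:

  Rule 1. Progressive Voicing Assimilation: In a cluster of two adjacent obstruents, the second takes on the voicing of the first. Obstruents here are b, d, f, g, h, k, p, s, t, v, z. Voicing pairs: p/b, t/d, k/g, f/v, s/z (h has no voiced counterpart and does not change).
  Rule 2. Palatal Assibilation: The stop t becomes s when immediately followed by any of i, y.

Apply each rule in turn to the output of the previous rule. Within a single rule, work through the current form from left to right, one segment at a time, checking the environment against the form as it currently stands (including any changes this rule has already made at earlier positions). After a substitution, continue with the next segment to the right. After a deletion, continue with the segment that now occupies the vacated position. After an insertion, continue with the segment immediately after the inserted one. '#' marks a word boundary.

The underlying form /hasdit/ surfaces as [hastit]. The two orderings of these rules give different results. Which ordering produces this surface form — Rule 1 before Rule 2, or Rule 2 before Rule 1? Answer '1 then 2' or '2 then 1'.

Order 1 then 2:
  1 Progressive Voicing Assimilation: [hasdit] → [hastit]
  2 Palatal Assibilation: [hastit] → [hassit]
  result: [hassit]
Order 2 then 1:
  2 Palatal Assibilation: no change — [hasdit]
  1 Progressive Voicing Assimilation: [hasdit] → [hastit]
  result: [hastit]

2 then 1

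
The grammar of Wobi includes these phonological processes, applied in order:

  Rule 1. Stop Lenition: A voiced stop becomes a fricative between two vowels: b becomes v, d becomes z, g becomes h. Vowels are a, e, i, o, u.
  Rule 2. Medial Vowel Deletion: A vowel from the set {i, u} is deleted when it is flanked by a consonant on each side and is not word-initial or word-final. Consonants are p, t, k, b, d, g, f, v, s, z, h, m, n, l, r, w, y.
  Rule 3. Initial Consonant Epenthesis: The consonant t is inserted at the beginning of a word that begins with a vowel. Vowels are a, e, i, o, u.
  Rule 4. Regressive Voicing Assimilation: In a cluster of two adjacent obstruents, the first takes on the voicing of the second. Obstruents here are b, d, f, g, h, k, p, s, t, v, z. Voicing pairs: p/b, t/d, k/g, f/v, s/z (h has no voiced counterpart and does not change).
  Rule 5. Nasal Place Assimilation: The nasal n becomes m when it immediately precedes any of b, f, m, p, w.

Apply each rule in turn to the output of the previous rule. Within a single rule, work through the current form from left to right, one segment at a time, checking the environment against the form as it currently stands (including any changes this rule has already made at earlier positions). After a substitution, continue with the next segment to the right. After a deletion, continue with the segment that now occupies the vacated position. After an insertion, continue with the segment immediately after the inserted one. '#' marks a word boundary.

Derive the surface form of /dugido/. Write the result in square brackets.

Rule 1 Stop Lenition: [dugido] → [duhizo]
Rule 2 Medial Vowel Deletion: [duhizo] → [dhzo]
Rule 3 Initial Consonant Epenthesis: no change — [dhzo]
Rule 4 Regressive Voicing Assimilation: [dhzo] → [thzo]
Rule 5 Nasal Place Assimilation: no change — [thzo]

[thzo]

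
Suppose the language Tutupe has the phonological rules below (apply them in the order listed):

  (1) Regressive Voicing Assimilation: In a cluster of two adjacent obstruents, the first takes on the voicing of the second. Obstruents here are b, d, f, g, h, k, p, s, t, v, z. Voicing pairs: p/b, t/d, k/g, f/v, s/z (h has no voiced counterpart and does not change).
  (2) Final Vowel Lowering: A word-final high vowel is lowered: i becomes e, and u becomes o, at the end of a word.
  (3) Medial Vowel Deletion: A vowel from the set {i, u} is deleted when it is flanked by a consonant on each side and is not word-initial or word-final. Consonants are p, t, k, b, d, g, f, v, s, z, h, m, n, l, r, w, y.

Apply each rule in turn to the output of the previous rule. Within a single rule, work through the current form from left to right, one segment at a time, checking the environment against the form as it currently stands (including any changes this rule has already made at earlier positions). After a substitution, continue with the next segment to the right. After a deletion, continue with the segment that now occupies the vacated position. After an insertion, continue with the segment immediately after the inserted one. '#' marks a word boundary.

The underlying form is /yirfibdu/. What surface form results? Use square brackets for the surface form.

[yrfbdo]

(1) Regressive Voicing Assimilation: no change — [yirfibdu]
(2) Final Vowel Lowering: [yirfibdu] → [yirfibdo]
(3) Medial Vowel Deletion: [yirfibdo] → [yrfbdo]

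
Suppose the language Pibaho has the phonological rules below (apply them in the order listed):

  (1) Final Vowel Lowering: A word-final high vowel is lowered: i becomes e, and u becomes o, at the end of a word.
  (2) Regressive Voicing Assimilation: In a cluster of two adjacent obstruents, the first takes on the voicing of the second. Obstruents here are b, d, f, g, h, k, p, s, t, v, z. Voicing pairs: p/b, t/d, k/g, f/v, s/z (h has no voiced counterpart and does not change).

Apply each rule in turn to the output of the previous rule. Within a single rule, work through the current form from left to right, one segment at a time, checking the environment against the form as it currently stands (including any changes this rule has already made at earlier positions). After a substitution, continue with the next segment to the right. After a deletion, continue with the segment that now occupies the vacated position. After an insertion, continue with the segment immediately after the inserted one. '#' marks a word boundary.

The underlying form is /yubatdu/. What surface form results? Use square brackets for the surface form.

(1) Final Vowel Lowering: [yubatdu] → [yubatdo]
(2) Regressive Voicing Assimilation: [yubatdo] → [yubaddo]

[yubaddo]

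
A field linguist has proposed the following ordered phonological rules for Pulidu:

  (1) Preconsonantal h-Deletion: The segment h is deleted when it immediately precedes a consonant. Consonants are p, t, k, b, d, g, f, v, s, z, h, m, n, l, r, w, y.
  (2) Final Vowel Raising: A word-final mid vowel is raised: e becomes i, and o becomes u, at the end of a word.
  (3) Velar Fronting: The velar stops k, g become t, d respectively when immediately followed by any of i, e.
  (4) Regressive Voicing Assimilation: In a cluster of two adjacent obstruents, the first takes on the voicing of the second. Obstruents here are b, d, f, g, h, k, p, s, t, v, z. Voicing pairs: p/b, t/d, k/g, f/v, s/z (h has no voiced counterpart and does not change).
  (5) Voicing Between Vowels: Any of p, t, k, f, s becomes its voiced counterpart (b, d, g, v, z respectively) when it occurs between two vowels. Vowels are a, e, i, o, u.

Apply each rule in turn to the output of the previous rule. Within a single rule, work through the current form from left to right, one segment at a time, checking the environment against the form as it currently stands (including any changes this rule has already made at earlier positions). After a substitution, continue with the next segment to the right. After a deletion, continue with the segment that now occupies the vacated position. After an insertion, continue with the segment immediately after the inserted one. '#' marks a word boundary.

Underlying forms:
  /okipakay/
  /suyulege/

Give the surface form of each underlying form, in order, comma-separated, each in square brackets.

/okipakay/:
  (1) Preconsonantal h-Deletion: no change — [okipakay]
  (2) Final Vowel Raising: no change — [okipakay]
  (3) Velar Fronting: [okipakay] → [otipakay]
  (4) Regressive Voicing Assimilation: no change — [otipakay]
  (5) Voicing Between Vowels: [otipakay] → [odibagay]
/suyulege/:
  (1) Preconsonantal h-Deletion: no change — [suyulege]
  (2) Final Vowel Raising: [suyulege] → [suyulegi]
  (3) Velar Fronting: [suyulegi] → [suyuledi]
  (4) Regressive Voicing Assimilation: no change — [suyuledi]
  (5) Voicing Between Vowels: no change — [suyuledi]

[odibagay], [suyuledi]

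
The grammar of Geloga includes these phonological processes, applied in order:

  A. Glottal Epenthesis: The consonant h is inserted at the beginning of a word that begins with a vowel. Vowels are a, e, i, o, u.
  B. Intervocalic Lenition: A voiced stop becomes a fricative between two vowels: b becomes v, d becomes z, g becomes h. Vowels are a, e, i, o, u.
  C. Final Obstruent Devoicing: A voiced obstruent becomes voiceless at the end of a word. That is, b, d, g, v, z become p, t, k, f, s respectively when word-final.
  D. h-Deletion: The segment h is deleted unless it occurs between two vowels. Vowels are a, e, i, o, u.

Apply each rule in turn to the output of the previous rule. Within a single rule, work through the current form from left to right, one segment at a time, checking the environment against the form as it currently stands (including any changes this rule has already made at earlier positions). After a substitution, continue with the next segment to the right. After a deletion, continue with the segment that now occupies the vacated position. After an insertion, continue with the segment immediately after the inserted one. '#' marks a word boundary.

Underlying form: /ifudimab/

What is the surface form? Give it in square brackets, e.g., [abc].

[ifuzimap]

A Glottal Epenthesis: [ifudimab] → [hifudimab]
B Intervocalic Lenition: [hifudimab] → [hifuzimab]
C Final Obstruent Devoicing: [hifuzimab] → [hifuzimap]
D h-Deletion: [hifuzimap] → [ifuzimap]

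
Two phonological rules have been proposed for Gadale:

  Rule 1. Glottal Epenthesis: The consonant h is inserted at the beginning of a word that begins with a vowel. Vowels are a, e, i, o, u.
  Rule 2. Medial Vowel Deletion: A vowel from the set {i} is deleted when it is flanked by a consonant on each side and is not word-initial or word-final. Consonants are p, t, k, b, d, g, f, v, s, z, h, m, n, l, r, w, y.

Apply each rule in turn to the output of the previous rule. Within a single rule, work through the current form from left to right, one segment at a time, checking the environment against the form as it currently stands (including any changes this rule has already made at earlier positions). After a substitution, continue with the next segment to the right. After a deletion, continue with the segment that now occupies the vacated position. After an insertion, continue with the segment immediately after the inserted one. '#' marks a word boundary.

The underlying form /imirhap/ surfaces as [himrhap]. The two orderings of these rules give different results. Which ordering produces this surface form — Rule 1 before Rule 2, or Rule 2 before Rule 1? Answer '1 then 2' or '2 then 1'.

2 then 1

Order 1 then 2:
  1 Glottal Epenthesis: [imirhap] → [himirhap]
  2 Medial Vowel Deletion: [himirhap] → [hmrhap]
  result: [hmrhap]
Order 2 then 1:
  2 Medial Vowel Deletion: [imirhap] → [imrhap]
  1 Glottal Epenthesis: [imrhap] → [himrhap]
  result: [himrhap]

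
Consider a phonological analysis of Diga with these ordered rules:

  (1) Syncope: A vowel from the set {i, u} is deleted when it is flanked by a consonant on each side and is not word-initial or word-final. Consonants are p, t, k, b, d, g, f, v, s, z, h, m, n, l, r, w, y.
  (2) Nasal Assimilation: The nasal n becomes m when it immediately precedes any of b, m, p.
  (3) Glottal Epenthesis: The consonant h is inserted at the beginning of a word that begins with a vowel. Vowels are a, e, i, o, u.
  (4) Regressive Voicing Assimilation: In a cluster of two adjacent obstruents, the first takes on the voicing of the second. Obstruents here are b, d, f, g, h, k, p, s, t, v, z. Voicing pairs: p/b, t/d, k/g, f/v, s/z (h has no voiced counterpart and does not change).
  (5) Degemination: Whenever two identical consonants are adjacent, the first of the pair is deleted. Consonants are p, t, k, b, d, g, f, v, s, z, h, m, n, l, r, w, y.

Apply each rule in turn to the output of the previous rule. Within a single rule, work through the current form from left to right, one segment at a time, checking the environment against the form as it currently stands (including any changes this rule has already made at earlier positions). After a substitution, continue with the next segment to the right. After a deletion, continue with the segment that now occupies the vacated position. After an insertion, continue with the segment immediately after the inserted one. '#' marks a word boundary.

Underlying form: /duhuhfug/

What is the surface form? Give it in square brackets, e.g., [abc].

(1) Syncope: [duhuhfug] → [dhhfg]
(2) Nasal Assimilation: no change — [dhhfg]
(3) Glottal Epenthesis: no change — [dhhfg]
(4) Regressive Voicing Assimilation: [dhhfg] → [thhvg]
(5) Degemination: [thhvg] → [thvg]

[thvg]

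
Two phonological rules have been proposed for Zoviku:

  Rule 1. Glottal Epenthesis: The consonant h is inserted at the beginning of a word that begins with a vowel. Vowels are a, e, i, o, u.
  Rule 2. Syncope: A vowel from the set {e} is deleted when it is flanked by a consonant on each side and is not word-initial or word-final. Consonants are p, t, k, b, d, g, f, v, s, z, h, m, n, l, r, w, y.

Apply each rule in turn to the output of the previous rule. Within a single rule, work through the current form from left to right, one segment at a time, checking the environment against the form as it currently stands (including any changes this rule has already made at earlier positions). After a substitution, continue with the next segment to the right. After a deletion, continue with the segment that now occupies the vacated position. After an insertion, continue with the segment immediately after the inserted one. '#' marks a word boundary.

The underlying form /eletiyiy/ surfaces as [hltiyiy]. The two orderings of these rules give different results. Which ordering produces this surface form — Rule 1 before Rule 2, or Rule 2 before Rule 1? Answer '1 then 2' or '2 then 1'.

Order 1 then 2:
  1 Glottal Epenthesis: [eletiyiy] → [heletiyiy]
  2 Syncope: [heletiyiy] → [hltiyiy]
  result: [hltiyiy]
Order 2 then 1:
  2 Syncope: [eletiyiy] → [eltiyiy]
  1 Glottal Epenthesis: [eltiyiy] → [heltiyiy]
  result: [heltiyiy]

1 then 2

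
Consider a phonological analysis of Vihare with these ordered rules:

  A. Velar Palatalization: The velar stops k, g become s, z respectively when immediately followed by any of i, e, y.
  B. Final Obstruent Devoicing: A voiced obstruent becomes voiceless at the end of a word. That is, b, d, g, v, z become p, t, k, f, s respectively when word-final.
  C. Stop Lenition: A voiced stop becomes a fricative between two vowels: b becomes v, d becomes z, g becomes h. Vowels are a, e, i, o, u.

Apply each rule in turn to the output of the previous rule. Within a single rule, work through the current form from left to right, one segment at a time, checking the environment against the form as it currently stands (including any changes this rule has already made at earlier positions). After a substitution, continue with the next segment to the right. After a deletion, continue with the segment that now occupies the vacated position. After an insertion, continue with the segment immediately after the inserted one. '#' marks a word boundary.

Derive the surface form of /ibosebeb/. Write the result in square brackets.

A Velar Palatalization: no change — [ibosebeb]
B Final Obstruent Devoicing: [ibosebeb] → [ibosebep]
C Stop Lenition: [ibosebep] → [ivosevep]

[ivosevep]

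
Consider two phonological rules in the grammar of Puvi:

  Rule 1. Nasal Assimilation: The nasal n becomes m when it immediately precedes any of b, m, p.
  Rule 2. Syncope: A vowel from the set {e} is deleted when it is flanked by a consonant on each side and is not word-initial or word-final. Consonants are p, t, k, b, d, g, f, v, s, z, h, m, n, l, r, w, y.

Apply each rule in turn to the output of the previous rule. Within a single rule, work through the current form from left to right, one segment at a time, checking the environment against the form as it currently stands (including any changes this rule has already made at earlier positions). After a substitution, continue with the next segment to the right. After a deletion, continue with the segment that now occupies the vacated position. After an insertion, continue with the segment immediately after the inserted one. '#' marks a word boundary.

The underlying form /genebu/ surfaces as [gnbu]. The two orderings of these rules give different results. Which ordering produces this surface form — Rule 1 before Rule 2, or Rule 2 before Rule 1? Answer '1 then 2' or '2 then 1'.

Order 1 then 2:
  1 Nasal Assimilation: no change — [genebu]
  2 Syncope: [genebu] → [gnbu]
  result: [gnbu]
Order 2 then 1:
  2 Syncope: [genebu] → [gnbu]
  1 Nasal Assimilation: [gnbu] → [gmbu]
  result: [gmbu]

1 then 2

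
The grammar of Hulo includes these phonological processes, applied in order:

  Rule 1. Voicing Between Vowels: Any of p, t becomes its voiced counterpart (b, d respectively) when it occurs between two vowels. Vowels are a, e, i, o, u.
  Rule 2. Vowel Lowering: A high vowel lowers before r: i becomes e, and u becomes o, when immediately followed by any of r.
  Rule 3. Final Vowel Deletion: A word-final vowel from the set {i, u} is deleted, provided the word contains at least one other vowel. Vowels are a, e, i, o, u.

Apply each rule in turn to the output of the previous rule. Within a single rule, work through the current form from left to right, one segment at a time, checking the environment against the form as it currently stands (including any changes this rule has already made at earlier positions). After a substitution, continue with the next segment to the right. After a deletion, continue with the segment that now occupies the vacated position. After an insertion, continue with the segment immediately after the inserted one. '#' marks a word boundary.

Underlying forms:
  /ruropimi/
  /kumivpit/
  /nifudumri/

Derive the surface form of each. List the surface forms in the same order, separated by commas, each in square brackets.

/ruropimi/:
  Rule 1 Voicing Between Vowels: [ruropimi] → [rurobimi]
  Rule 2 Vowel Lowering: [rurobimi] → [rorobimi]
  Rule 3 Final Vowel Deletion: [rorobimi] → [rorobim]
/kumivpit/:
  Rule 1 Voicing Between Vowels: no change — [kumivpit]
  Rule 2 Vowel Lowering: no change — [kumivpit]
  Rule 3 Final Vowel Deletion: no change — [kumivpit]
/nifudumri/:
  Rule 1 Voicing Between Vowels: no change — [nifudumri]
  Rule 2 Vowel Lowering: no change — [nifudumri]
  Rule 3 Final Vowel Deletion: [nifudumri] → [nifudumr]

[rorobim], [kumivpit], [nifudumr]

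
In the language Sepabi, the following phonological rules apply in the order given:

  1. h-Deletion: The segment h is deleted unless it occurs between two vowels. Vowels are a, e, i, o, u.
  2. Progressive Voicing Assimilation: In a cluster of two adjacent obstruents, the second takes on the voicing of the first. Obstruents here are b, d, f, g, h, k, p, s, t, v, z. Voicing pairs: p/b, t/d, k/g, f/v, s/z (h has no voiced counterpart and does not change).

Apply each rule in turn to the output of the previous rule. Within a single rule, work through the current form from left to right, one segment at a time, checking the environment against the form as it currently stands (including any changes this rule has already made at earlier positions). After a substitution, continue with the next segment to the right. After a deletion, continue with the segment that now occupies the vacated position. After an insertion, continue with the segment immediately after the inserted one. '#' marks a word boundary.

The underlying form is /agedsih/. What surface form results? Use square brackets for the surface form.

1 h-Deletion: [agedsih] → [agedsi]
2 Progressive Voicing Assimilation: [agedsi] → [agedzi]

[agedzi]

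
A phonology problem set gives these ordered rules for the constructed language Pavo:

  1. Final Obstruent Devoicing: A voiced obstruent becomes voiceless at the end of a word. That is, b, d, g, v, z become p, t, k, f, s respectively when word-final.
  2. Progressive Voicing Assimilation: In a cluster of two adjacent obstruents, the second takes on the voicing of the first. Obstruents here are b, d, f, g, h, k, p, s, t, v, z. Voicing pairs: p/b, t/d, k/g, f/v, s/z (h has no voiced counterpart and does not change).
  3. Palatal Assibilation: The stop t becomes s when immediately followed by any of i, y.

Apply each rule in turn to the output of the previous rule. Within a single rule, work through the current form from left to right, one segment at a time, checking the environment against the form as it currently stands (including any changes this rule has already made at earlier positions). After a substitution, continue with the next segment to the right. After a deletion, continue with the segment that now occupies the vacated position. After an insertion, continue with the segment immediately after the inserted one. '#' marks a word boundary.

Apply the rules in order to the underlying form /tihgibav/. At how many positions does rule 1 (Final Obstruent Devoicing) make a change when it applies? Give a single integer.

1

1 Final Obstruent Devoicing: [tihgibav] → [tihgibaf]
2 Progressive Voicing Assimilation: [tihgibaf] → [tihkibaf]
3 Palatal Assibilation: [tihkibaf] → [sihkibaf]
Rule 1 changed 1 position(s).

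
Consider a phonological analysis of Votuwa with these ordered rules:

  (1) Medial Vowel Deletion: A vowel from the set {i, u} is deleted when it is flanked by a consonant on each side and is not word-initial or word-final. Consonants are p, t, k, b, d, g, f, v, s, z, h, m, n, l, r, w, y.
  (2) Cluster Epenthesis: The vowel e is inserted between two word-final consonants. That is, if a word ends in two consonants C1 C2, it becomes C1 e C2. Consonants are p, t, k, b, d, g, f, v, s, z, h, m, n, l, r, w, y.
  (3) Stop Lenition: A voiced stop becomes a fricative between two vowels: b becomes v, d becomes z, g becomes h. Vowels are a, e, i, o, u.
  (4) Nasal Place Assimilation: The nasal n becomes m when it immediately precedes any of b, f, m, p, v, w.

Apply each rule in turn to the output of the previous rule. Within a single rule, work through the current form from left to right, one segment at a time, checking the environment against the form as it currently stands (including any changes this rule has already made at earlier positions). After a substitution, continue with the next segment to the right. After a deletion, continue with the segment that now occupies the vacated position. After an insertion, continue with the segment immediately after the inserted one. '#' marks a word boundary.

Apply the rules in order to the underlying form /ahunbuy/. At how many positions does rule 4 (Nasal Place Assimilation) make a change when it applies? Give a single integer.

(1) Medial Vowel Deletion: [ahunbuy] → [ahnby]
(2) Cluster Epenthesis: [ahnby] → [ahnbey]
(3) Stop Lenition: no change — [ahnbey]
(4) Nasal Place Assimilation: [ahnbey] → [ahmbey]
Rule 4 changed 1 position(s).

1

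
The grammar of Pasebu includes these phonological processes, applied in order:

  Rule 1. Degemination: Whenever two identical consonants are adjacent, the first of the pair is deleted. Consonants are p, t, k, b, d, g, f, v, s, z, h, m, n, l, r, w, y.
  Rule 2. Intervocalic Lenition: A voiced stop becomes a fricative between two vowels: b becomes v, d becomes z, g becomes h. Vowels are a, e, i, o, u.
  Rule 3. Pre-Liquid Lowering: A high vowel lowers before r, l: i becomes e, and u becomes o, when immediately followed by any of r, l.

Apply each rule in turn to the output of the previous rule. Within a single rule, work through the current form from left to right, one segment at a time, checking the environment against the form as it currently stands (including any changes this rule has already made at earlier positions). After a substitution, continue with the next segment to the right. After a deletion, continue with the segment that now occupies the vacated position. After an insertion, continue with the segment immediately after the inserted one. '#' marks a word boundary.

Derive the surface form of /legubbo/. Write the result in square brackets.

[lehuvo]

Rule 1 Degemination: [legubbo] → [legubo]
Rule 2 Intervocalic Lenition: [legubo] → [lehuvo]
Rule 3 Pre-Liquid Lowering: no change — [lehuvo]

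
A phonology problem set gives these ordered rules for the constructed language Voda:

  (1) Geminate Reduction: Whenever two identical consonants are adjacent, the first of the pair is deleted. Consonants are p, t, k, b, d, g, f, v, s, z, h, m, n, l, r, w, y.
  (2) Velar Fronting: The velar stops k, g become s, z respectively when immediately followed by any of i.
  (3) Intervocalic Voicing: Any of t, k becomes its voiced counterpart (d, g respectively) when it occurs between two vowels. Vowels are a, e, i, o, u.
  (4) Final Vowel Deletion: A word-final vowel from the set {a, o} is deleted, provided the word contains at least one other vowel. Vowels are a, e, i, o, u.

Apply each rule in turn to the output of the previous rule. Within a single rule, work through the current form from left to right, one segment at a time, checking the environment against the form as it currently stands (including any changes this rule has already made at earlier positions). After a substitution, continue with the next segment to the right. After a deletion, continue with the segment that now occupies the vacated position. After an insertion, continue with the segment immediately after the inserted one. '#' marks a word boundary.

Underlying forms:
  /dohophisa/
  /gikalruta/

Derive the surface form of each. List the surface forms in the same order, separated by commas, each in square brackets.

[dohophis], [zigalrud]

/dohophisa/:
  (1) Geminate Reduction: no change — [dohophisa]
  (2) Velar Fronting: no change — [dohophisa]
  (3) Intervocalic Voicing: no change — [dohophisa]
  (4) Final Vowel Deletion: [dohophisa] → [dohophis]
/gikalruta/:
  (1) Geminate Reduction: no change — [gikalruta]
  (2) Velar Fronting: [gikalruta] → [zikalruta]
  (3) Intervocalic Voicing: [zikalruta] → [zigalruda]
  (4) Final Vowel Deletion: [zigalruda] → [zigalrud]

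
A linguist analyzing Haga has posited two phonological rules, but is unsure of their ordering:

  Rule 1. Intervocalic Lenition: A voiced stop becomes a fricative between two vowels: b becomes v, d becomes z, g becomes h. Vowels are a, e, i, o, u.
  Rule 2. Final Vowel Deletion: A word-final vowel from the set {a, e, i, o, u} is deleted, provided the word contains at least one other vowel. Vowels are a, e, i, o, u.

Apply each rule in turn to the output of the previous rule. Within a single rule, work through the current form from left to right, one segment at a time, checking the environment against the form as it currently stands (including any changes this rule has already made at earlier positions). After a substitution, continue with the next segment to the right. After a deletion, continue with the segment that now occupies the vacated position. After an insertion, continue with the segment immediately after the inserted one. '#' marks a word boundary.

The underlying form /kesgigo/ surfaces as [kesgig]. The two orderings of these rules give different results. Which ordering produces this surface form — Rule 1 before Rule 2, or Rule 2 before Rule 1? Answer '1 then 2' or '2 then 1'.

2 then 1

Order 1 then 2:
  1 Intervocalic Lenition: [kesgigo] → [kesgiho]
  2 Final Vowel Deletion: [kesgiho] → [kesgih]
  result: [kesgih]
Order 2 then 1:
  2 Final Vowel Deletion: [kesgigo] → [kesgig]
  1 Intervocalic Lenition: no change — [kesgig]
  result: [kesgig]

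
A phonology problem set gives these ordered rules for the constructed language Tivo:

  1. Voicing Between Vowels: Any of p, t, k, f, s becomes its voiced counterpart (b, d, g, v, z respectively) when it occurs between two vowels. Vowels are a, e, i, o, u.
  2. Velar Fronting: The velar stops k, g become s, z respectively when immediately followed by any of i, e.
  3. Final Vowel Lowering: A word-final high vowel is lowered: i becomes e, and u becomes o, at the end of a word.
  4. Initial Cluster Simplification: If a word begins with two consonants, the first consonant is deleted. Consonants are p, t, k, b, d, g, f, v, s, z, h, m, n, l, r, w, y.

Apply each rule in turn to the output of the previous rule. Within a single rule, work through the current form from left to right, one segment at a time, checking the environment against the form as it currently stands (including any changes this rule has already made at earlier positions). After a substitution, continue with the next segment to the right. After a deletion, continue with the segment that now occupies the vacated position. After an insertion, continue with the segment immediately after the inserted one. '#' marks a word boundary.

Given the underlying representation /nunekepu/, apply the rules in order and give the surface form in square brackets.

[nunezebo]

1 Voicing Between Vowels: [nunekepu] → [nunegebu]
2 Velar Fronting: [nunegebu] → [nunezebu]
3 Final Vowel Lowering: [nunezebu] → [nunezebo]
4 Initial Cluster Simplification: no change — [nunezebo]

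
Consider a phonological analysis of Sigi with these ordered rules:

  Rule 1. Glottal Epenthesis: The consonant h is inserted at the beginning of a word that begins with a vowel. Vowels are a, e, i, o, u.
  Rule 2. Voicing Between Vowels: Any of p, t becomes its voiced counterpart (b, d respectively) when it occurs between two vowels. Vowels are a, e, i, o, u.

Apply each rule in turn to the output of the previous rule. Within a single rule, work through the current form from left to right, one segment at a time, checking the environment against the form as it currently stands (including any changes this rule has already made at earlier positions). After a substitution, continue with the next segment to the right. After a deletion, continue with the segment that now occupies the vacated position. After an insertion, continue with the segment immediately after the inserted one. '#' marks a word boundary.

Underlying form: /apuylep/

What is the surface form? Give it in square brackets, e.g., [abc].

Rule 1 Glottal Epenthesis: [apuylep] → [hapuylep]
Rule 2 Voicing Between Vowels: [hapuylep] → [habuylep]

[habuylep]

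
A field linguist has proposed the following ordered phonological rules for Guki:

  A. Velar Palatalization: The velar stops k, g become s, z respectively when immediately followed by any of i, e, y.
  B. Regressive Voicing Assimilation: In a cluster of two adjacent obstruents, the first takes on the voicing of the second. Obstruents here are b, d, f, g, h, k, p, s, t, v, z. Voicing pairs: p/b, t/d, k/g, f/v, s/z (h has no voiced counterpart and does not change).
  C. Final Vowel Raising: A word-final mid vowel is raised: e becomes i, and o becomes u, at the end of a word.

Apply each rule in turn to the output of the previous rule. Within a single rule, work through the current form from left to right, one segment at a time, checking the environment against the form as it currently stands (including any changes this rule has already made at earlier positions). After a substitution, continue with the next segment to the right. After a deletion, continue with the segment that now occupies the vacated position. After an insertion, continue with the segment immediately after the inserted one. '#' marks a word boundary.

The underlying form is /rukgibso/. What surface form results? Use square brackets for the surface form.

[rugzipsu]

A Velar Palatalization: [rukgibso] → [rukzibso]
B Regressive Voicing Assimilation: [rukzibso] → [rugzipso]
C Final Vowel Raising: [rugzipso] → [rugzipsu]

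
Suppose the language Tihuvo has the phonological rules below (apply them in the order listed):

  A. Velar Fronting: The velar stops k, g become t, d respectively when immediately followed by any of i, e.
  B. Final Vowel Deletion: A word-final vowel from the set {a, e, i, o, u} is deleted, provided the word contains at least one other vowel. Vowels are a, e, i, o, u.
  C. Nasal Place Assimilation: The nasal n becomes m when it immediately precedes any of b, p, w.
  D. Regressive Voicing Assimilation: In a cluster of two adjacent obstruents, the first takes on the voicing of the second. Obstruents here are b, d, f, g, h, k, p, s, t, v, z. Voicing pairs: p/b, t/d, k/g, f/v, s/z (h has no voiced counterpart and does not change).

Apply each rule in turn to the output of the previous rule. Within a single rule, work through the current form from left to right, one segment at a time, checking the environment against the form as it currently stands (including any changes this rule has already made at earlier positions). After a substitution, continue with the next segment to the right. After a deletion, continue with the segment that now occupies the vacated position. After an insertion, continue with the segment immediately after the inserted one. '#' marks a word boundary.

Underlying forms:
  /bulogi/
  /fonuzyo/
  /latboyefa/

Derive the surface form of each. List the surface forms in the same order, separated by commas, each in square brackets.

[bulod], [fonuzy], [ladboyef]

/bulogi/:
  A Velar Fronting: [bulogi] → [bulodi]
  B Final Vowel Deletion: [bulodi] → [bulod]
  C Nasal Place Assimilation: no change — [bulod]
  D Regressive Voicing Assimilation: no change — [bulod]
/fonuzyo/:
  A Velar Fronting: no change — [fonuzyo]
  B Final Vowel Deletion: [fonuzyo] → [fonuzy]
  C Nasal Place Assimilation: no change — [fonuzy]
  D Regressive Voicing Assimilation: no change — [fonuzy]
/latboyefa/:
  A Velar Fronting: no change — [latboyefa]
  B Final Vowel Deletion: [latboyefa] → [latboyef]
  C Nasal Place Assimilation: no change — [latboyef]
  D Regressive Voicing Assimilation: [latboyef] → [ladboyef]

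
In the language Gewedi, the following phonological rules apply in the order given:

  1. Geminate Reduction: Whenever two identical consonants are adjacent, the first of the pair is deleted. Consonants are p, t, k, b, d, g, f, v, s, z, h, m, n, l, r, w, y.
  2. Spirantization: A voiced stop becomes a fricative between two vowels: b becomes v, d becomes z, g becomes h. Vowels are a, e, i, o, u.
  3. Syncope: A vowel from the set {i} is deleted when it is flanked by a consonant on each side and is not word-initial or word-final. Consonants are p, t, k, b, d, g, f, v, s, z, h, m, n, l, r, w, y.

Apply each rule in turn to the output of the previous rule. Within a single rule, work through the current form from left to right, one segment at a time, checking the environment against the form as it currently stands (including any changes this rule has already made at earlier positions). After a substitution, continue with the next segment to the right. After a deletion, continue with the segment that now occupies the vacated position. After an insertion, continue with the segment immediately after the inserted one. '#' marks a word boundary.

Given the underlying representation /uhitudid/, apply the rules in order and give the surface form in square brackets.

[uhtuzd]

1 Geminate Reduction: no change — [uhitudid]
2 Spirantization: [uhitudid] → [uhituzid]
3 Syncope: [uhituzid] → [uhtuzd]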